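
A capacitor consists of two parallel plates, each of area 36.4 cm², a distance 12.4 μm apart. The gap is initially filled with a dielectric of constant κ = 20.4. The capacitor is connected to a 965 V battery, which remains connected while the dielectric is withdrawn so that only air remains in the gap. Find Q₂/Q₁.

Battery connected ⇒ V is held fixed.
C₂ = 0.0490 C₁ and Q = CV, so Q₂/Q₁ = C₂/C₁ = 0.0490.

0.0490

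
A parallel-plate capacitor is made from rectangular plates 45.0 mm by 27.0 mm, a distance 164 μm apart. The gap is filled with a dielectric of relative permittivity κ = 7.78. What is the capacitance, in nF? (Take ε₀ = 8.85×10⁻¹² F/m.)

A = 45.0 × 27.0 mm² = 1.22×10⁻³ m².
C = κε₀A/d = 7.78 × 8.85×10⁻¹² × 1.22×10⁻³ / 1.64×10⁻⁴ = 5.10×10⁻¹⁰ F.

C ≈ 0.510 nF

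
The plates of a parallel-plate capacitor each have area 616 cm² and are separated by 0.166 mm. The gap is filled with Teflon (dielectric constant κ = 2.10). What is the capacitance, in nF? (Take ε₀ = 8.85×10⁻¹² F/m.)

C ≈ 6.90 nF

A = 616 cm² = 6.16×10⁻² m².
C = κε₀A/d = 2.10 × 8.85×10⁻¹² × 6.16×10⁻² / 1.66×10⁻⁴ = 6.90×10⁻⁹ F.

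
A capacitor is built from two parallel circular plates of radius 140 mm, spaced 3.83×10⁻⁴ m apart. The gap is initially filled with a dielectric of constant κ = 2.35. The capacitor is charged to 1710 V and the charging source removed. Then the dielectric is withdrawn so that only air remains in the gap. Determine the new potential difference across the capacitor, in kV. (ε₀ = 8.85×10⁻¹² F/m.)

A = π(140 mm)² = 6.16×10⁻² m².
Initially C₁ = κε₀A/d = 2.35 × 8.85×10⁻¹² × 6.16×10⁻² / 3.83×10⁻⁴ = 3.34×10⁻⁹ F.
V₁ = 1.71×10³ V.
Isolated ⇒ Q is held fixed. C₂ = 0.426 C₁ and V = Q/C, so V₂/V₁ = C₁/C₂ = 2.35.
V₂ = 2.35 × 1.71×10³ = 4.02×10³ V.

V ≈ 4.02 kV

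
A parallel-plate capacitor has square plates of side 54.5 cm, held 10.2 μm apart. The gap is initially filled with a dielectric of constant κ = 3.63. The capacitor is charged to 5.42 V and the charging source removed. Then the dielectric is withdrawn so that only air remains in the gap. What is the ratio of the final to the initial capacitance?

C = κε₀A/d scales with κ, so C₂/C₁ = 1/κ = 1/3.63 = 0.275.

C₂/C₁ ≈ 0.275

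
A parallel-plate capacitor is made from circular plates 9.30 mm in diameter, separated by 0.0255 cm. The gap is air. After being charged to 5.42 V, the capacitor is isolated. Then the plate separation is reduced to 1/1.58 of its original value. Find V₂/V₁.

Isolated ⇒ Q is held fixed.
C₂ = 1.58 C₁ and V = Q/C, so V₂/V₁ = C₁/C₂ = 0.633.

V₂/V₁ ≈ 0.633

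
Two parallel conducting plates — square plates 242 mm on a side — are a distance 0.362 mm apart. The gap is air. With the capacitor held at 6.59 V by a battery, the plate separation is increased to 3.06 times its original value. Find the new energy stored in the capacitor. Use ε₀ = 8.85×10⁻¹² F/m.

U ≈ 10.2 nJ

A = (242 mm)² = 5.86×10⁻² m².
Initially C₁ = ε₀A/d = 8.85×10⁻¹² × 5.86×10⁻² / 3.62×10⁻⁴ = 1.43×10⁻⁹ F.
U₁ = 3.11×10⁻⁸ J.
Battery connected ⇒ V is held fixed. C₂ = 0.327 C₁ and U = ½CV², so U₂/U₁ = C₂/C₁ = 0.327.
U₂ = 0.327 × 3.11×10⁻⁸ = 1.02×10⁻⁸ J.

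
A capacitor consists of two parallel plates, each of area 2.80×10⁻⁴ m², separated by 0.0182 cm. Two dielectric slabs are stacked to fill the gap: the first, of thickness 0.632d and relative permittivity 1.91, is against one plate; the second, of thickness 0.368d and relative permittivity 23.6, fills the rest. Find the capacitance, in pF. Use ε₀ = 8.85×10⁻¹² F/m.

Stacked slabs ⇒ two capacitors in series, each with the full plate area.
C₁ = κ₁ε₀A/d₁ = 1.91 × 8.85×10⁻¹² × 2.80×10⁻⁴ / 1.15×10⁻⁴ = 4.11×10⁻¹¹ F.
C₂ = κ₂ε₀A/d₂ = 23.6 × 8.85×10⁻¹² × 2.80×10⁻⁴ / 6.70×10⁻⁵ = 8.73×10⁻¹⁰ F.
C = (1/C₁ + 1/C₂)⁻¹ = 3.93×10⁻¹¹ F.

39.3 pF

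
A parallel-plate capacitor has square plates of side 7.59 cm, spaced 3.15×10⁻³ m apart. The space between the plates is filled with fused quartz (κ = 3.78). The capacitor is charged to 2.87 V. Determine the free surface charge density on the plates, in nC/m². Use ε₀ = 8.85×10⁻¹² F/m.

A = (7.59 cm)² = 5.76×10⁻³ m².
C = κε₀A/d = 3.78 × 8.85×10⁻¹² × 5.76×10⁻³ / 3.15×10⁻³ = 6.12×10⁻¹¹ F.
σ = Q/A = CV/A = 6.12×10⁻¹¹ × 2.87 / 5.76×10⁻³ = 3.05×10⁻⁸ C/m².

σ ≈ 30.5 nC/m²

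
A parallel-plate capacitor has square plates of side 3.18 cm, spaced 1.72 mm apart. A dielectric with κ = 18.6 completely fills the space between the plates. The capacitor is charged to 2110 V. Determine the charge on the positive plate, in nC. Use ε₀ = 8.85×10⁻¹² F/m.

A = (3.18 cm)² = 1.01×10⁻³ m².
C = κε₀A/d = 18.6 × 8.85×10⁻¹² × 1.01×10⁻³ / 1.72×10⁻³ = 9.68×10⁻¹¹ F.
Q = CV = 9.68×10⁻¹¹ × 2110 = 2.04×10⁻⁷ C.

204 nC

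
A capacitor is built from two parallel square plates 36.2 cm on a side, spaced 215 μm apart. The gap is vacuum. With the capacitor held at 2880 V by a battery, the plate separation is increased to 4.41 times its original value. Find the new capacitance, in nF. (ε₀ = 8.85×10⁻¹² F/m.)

A = (36.2 cm)² = 0.131 m².
Initially C₁ = ε₀A/d = 8.85×10⁻¹² × 0.131 / 2.15×10⁻⁴ = 5.39×10⁻⁹ F.
C = ε₀A/d scales as 1/d, so C₂/C₁ = d₁/d₂ = 1/4.41 = 0.227.
C₂ = 0.227 × 5.39×10⁻⁹ = 1.22×10⁻⁹ F.

C ≈ 1.22 nF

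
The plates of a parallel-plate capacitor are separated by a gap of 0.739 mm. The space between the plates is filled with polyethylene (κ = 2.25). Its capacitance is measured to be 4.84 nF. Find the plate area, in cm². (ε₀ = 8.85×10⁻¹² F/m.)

A ≈ 1796 cm²

A = Cd/(κε₀) = 4.84×10⁻⁹ × 7.39×10⁻⁴ / (2.25 × 8.85×10⁻¹²) = 0.180 m².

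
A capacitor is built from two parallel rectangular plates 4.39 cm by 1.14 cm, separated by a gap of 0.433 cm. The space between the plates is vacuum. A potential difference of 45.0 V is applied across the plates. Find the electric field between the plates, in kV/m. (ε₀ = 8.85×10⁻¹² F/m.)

E = V/d = 45.0 / 4.33×10⁻³ = 1.04×10⁴ V/m.

E ≈ 10.4 kV/m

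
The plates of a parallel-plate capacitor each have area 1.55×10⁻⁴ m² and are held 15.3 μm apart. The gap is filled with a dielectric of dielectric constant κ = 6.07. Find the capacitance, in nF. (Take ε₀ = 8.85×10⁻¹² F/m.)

C ≈ 0.544 nF

C = κε₀A/d = 6.07 × 8.85×10⁻¹² × 1.55×10⁻⁴ / 1.53×10⁻⁵ = 5.44×10⁻¹⁰ F.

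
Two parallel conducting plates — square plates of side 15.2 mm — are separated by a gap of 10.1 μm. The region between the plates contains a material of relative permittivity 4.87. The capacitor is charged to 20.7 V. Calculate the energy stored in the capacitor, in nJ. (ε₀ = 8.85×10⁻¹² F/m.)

A = (15.2 mm)² = 2.31×10⁻⁴ m².
C = κε₀A/d = 4.87 × 8.85×10⁻¹² × 2.31×10⁻⁴ / 1.01×10⁻⁵ = 9.86×10⁻¹⁰ F.
U = ½CV² = ½ × 9.86×10⁻¹⁰ × (20.7)² = 2.11×10⁻⁷ J.

211 nJ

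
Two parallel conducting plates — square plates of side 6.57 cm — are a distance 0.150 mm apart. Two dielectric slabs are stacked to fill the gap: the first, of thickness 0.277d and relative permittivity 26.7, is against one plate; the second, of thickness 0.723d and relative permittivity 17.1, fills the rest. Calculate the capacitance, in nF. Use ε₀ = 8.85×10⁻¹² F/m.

A = (6.57 cm)² = 4.32×10⁻³ m².
Stacked slabs ⇒ two capacitors in series, each with the full plate area.
C₁ = κ₁ε₀A/d₁ = 26.7 × 8.85×10⁻¹² × 4.32×10⁻³ / 4.15×10⁻⁵ = 2.45×10⁻⁸ F.
C₂ = κ₂ε₀A/d₂ = 17.1 × 8.85×10⁻¹² × 4.32×10⁻³ / 1.08×10⁻⁴ = 6.02×10⁻⁹ F.
C = (1/C₁ + 1/C₂)⁻¹ = 4.84×10⁻⁹ F.

C ≈ 4.84 nF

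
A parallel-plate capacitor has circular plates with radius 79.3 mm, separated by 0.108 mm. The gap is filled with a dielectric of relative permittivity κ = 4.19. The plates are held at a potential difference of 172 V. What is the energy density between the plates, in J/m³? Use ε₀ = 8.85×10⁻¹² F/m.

E = V/d = 172 / 1.08×10⁻⁴ = 1.59×10⁶ V/m.
u = ½κε₀E² = ½ × 4.19 × 8.85×10⁻¹² × (1.59×10⁶)² = 47.0 J/m³.

u ≈ 47.0 J/m³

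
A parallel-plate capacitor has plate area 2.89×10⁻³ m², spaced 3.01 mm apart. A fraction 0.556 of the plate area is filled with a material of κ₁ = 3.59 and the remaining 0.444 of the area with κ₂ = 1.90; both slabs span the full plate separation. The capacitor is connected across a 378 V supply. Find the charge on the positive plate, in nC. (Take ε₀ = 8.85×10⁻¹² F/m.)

Side-by-side slabs ⇒ two capacitors in parallel, each spanning the full gap.
C₁ = κ₁ε₀A₁/d = 3.59 × 8.85×10⁻¹² × 1.61×10⁻³ / 3.01×10⁻³ = 1.70×10⁻¹¹ F.
C₂ = κ₂ε₀A₂/d = 1.90 × 8.85×10⁻¹² × 1.28×10⁻³ / 3.01×10⁻³ = 7.17×10⁻¹² F.
C = C₁ + C₂ = 2.41×10⁻¹¹ F.
Q = CV = 2.41×10⁻¹¹ × 378 = 9.12×10⁻⁹ C.

Q ≈ 9.12 nC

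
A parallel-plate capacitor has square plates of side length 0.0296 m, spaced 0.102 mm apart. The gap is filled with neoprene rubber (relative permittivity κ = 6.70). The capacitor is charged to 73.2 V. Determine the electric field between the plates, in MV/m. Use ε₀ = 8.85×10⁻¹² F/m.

0.718 MV/m

E = V/d = 73.2 / 1.02×10⁻⁴ = 7.18×10⁵ V/m.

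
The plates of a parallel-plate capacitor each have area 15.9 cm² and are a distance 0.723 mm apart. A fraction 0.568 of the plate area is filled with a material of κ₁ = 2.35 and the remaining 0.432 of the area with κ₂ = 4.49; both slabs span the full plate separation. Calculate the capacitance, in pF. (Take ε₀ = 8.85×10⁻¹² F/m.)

A = 15.9 cm² = 1.59×10⁻³ m².
Side-by-side slabs ⇒ two capacitors in parallel, each spanning the full gap.
C₁ = κ₁ε₀A₁/d = 2.35 × 8.85×10⁻¹² × 9.03×10⁻⁴ / 7.23×10⁻⁴ = 2.60×10⁻¹¹ F.
C₂ = κ₂ε₀A₂/d = 4.49 × 8.85×10⁻¹² × 6.87×10⁻⁴ / 7.23×10⁻⁴ = 3.78×10⁻¹¹ F.
C = C₁ + C₂ = 6.37×10⁻¹¹ F.

C ≈ 63.7 pF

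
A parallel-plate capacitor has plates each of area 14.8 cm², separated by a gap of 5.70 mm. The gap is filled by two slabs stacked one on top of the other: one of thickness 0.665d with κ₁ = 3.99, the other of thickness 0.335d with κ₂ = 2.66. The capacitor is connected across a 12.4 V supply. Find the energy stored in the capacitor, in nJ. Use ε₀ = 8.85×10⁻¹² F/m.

A = 14.8 cm² = 1.48×10⁻³ m².
Stacked slabs ⇒ two capacitors in series, each with the full plate area.
C₁ = κ₁ε₀A/d₁ = 3.99 × 8.85×10⁻¹² × 1.48×10⁻³ / 3.79×10⁻³ = 1.38×10⁻¹¹ F.
C₂ = κ₂ε₀A/d₂ = 2.66 × 8.85×10⁻¹² × 1.48×10⁻³ / 1.91×10⁻³ = 1.82×10⁻¹¹ F.
C = (1/C₁ + 1/C₂)⁻¹ = 7.85×10⁻¹² F.
U = ½CV² = ½ × 7.85×10⁻¹² × (12.4)² = 6.04×10⁻¹⁰ J.

0.604 nJ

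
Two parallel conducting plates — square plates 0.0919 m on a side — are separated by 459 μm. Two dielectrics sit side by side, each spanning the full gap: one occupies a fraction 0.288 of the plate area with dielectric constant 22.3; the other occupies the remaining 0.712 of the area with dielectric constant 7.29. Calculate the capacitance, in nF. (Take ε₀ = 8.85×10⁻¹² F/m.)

A = (0.0919 m)² = 8.45×10⁻³ m².
Side-by-side slabs ⇒ two capacitors in parallel, each spanning the full gap.
C₁ = κ₁ε₀A₁/d = 22.3 × 8.85×10⁻¹² × 2.43×10⁻³ / 4.59×10⁻⁴ = 1.05×10⁻⁹ F.
C₂ = κ₂ε₀A₂/d = 7.29 × 8.85×10⁻¹² × 6.01×10⁻³ / 4.59×10⁻⁴ = 8.45×10⁻¹⁰ F.
C = C₁ + C₂ = 1.89×10⁻⁹ F.

C ≈ 1.89 nF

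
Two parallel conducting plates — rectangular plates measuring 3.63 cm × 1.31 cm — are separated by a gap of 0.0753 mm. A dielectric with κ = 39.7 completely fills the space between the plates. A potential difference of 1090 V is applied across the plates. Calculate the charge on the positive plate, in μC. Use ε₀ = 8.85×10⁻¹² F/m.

A = 3.63 × 1.31 cm² = 4.76×10⁻⁴ m².
C = κε₀A/d = 39.7 × 8.85×10⁻¹² × 4.76×10⁻⁴ / 7.53×10⁻⁵ = 2.22×10⁻⁹ F.
Q = CV = 2.22×10⁻⁹ × 1090 = 2.42×10⁻⁶ C.

2.42 μC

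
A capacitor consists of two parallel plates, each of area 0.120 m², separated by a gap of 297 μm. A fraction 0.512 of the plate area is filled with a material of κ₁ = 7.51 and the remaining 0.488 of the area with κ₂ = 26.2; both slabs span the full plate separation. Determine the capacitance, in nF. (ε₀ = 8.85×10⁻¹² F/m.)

C ≈ 59.5 nF

Side-by-side slabs ⇒ two capacitors in parallel, each spanning the full gap.
C₁ = κ₁ε₀A₁/d = 7.51 × 8.85×10⁻¹² × 6.14×10⁻² / 2.97×10⁻⁴ = 1.37×10⁻⁸ F.
C₂ = κ₂ε₀A₂/d = 26.2 × 8.85×10⁻¹² × 5.86×10⁻² / 2.97×10⁻⁴ = 4.57×10⁻⁸ F.
C = C₁ + C₂ = 5.95×10⁻⁸ F.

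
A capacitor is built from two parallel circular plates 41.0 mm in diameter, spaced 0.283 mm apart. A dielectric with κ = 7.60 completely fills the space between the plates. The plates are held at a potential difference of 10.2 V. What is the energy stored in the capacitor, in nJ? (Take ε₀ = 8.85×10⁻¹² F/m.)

16.3 nJ

A = π(41.0/2 mm)² = 1.32×10⁻³ m².
C = κε₀A/d = 7.60 × 8.85×10⁻¹² × 1.32×10⁻³ / 2.83×10⁻⁴ = 3.14×10⁻¹⁰ F.
U = ½CV² = ½ × 3.14×10⁻¹⁰ × (10.2)² = 1.63×10⁻⁸ J.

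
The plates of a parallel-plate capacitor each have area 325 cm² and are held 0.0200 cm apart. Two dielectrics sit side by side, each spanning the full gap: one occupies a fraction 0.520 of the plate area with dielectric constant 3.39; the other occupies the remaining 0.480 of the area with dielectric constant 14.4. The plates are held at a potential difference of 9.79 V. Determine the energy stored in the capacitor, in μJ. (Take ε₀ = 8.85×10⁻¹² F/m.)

A = 325 cm² = 3.25×10⁻² m².
Side-by-side slabs ⇒ two capacitors in parallel, each spanning the full gap.
C₁ = κ₁ε₀A₁/d = 3.39 × 8.85×10⁻¹² × 1.69×10⁻² / 2.00×10⁻⁴ = 2.54×10⁻⁹ F.
C₂ = κ₂ε₀A₂/d = 14.4 × 8.85×10⁻¹² × 1.56×10⁻² / 2.00×10⁻⁴ = 9.94×10⁻⁹ F.
C = C₁ + C₂ = 1.25×10⁻⁸ F.
U = ½CV² = ½ × 1.25×10⁻⁸ × (9.79)² = 5.98×10⁻⁷ J.

0.598 μJ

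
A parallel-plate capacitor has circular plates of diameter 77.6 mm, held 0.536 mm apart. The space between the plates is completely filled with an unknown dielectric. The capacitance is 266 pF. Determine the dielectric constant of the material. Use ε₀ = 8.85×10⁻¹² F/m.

A = π(77.6/2 mm)² = 4.73×10⁻³ m².
κ = Cd/(ε₀A) = 2.66×10⁻¹⁰ × 5.36×10⁻⁴ / (8.85×10⁻¹² × 4.73×10⁻³) = 3.41.

3.41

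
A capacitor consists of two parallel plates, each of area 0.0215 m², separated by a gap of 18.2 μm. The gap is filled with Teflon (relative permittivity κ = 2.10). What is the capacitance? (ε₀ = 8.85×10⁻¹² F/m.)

C ≈ 22.0 nF

C = κε₀A/d = 2.10 × 8.85×10⁻¹² × 2.15×10⁻² / 1.82×10⁻⁵ = 2.20×10⁻⁸ F.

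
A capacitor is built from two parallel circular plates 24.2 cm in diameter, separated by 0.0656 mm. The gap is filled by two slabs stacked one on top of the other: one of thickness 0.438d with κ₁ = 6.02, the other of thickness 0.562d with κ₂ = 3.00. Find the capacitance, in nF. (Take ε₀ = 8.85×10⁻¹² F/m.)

A = π(24.2/2 cm)² = 4.60×10⁻² m².
Stacked slabs ⇒ two capacitors in series, each with the full plate area.
C₁ = κ₁ε₀A/d₁ = 6.02 × 8.85×10⁻¹² × 4.60×10⁻² / 2.87×10⁻⁵ = 8.53×10⁻⁸ F.
C₂ = κ₂ε₀A/d₂ = 3.00 × 8.85×10⁻¹² × 4.60×10⁻² / 3.69×10⁻⁵ = 3.31×10⁻⁸ F.
C = (1/C₁ + 1/C₂)⁻¹ = 2.39×10⁻⁸ F.

C ≈ 23.9 nF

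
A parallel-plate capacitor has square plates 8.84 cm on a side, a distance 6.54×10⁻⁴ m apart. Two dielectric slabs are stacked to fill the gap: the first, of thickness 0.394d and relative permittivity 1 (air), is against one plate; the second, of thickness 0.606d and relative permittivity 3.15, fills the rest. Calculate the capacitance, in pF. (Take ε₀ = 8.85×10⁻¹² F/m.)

180 pF

A = (8.84 cm)² = 7.81×10⁻³ m².
Stacked slabs ⇒ two capacitors in series, each with the full plate area.
C₁ = κ₁ε₀A/d₁ = 1.00 × 8.85×10⁻¹² × 7.81×10⁻³ / 2.58×10⁻⁴ = 2.68×10⁻¹⁰ F.
C₂ = κ₂ε₀A/d₂ = 3.15 × 8.85×10⁻¹² × 7.81×10⁻³ / 3.96×10⁻⁴ = 5.50×10⁻¹⁰ F.
C = (1/C₁ + 1/C₂)⁻¹ = 1.80×10⁻¹⁰ F.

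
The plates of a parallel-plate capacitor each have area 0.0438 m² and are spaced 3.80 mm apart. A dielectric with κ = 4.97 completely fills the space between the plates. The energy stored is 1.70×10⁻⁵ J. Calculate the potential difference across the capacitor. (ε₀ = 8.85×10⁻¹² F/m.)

C = κε₀A/d = 4.97 × 8.85×10⁻¹² × 4.38×10⁻² / 3.80×10⁻³ = 5.07×10⁻¹⁰ F.
V = √(2U/C) = √(2 × 1.70×10⁻⁵ / 5.07×10⁻¹⁰) = 2.59×10² V.

259 V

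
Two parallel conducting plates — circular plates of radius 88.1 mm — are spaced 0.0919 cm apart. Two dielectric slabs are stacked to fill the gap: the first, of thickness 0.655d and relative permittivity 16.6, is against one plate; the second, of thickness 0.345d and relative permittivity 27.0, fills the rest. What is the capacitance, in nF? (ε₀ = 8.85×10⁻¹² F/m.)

4.50 nF

A = π(88.1 mm)² = 2.44×10⁻² m².
Stacked slabs ⇒ two capacitors in series, each with the full plate area.
C₁ = κ₁ε₀A/d₁ = 16.6 × 8.85×10⁻¹² × 2.44×10⁻² / 6.02×10⁻⁴ = 5.95×10⁻⁹ F.
C₂ = κ₂ε₀A/d₂ = 27.0 × 8.85×10⁻¹² × 2.44×10⁻² / 3.17×10⁻⁴ = 1.84×10⁻⁸ F.
C = (1/C₁ + 1/C₂)⁻¹ = 4.50×10⁻⁹ F.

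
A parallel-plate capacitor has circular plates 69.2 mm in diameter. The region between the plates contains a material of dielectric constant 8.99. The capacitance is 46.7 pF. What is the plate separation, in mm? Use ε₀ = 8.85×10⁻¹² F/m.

A = π(69.2/2 mm)² = 3.76×10⁻³ m².
d = κε₀A/C = 8.99 × 8.85×10⁻¹² × 3.76×10⁻³ / 4.67×10⁻¹¹ = 6.41×10⁻³ m.

d ≈ 6.41 mm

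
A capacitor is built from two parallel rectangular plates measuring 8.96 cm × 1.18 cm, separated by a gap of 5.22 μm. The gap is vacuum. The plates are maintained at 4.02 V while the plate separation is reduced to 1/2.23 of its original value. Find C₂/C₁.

C₂/C₁ ≈ 2.23

C = ε₀A/d scales as 1/d, so C₂/C₁ = d₁/d₂ = 2.23.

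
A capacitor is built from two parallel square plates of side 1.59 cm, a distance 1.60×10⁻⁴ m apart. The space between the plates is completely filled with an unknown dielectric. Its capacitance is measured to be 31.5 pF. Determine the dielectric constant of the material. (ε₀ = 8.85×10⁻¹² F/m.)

κ ≈ 2.25

A = (1.59 cm)² = 2.53×10⁻⁴ m².
κ = Cd/(ε₀A) = 3.15×10⁻¹¹ × 1.60×10⁻⁴ / (8.85×10⁻¹² × 2.53×10⁻⁴) = 2.25.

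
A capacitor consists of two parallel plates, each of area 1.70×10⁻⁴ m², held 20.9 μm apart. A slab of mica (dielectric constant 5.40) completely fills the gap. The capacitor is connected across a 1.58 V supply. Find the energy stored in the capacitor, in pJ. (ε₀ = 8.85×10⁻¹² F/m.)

485 pJ

C = κε₀A/d = 5.40 × 8.85×10⁻¹² × 1.70×10⁻⁴ / 2.09×10⁻⁵ = 3.89×10⁻¹⁰ F.
U = ½CV² = ½ × 3.89×10⁻¹⁰ × (1.58)² = 4.85×10⁻¹⁰ J.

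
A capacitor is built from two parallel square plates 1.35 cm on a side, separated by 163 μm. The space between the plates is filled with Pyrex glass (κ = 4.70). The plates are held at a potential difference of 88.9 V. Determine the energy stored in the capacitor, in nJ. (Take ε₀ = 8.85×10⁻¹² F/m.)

A = (1.35 cm)² = 1.82×10⁻⁴ m².
C = κε₀A/d = 4.70 × 8.85×10⁻¹² × 1.82×10⁻⁴ / 1.63×10⁻⁴ = 4.65×10⁻¹¹ F.
U = ½CV² = ½ × 4.65×10⁻¹¹ × (88.9)² = 1.84×10⁻⁷ J.

184 nJ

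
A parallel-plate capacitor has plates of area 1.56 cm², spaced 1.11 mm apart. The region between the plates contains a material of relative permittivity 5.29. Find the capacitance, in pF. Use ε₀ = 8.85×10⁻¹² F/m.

C ≈ 6.58 pF

A = 1.56 cm² = 1.56×10⁻⁴ m².
C = κε₀A/d = 5.29 × 8.85×10⁻¹² × 1.56×10⁻⁴ / 1.11×10⁻³ = 6.58×10⁻¹² F.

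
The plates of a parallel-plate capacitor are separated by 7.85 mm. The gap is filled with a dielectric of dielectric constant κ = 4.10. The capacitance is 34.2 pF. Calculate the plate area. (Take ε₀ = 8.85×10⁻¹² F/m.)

74.0 cm²

A = Cd/(κε₀) = 3.42×10⁻¹¹ × 7.85×10⁻³ / (4.10 × 8.85×10⁻¹²) = 7.40×10⁻³ m².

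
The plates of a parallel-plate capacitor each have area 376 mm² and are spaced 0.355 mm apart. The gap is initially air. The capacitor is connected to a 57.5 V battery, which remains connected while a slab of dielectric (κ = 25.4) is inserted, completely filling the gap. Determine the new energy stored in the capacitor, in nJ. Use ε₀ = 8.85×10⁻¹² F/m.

U ≈ 394 nJ

A = 376 mm² = 3.76×10⁻⁴ m².
Initially C₁ = ε₀A/d = 8.85×10⁻¹² × 3.76×10⁻⁴ / 3.55×10⁻⁴ = 9.37×10⁻¹² F.
U₁ = 1.55×10⁻⁸ J.
Battery connected ⇒ V is held fixed. C₂ = 25.4 C₁ and U = ½CV², so U₂/U₁ = C₂/C₁ = 25.4.
U₂ = 25.4 × 1.55×10⁻⁸ = 3.94×10⁻⁷ J.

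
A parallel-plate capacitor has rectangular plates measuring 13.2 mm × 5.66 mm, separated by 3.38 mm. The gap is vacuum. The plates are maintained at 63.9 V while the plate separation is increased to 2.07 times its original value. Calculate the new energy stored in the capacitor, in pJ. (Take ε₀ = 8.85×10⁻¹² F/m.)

A = 13.2 × 5.66 mm² = 7.47×10⁻⁵ m².
Initially C₁ = ε₀A/d = 8.85×10⁻¹² × 7.47×10⁻⁵ / 3.38×10⁻³ = 1.96×10⁻¹³ F.
U₁ = 3.99×10⁻¹⁰ J.
Battery connected ⇒ V is held fixed. C₂ = 0.483 C₁ and U = ½CV², so U₂/U₁ = C₂/C₁ = 0.483.
U₂ = 0.483 × 3.99×10⁻¹⁰ = 1.93×10⁻¹⁰ J.

193 pJ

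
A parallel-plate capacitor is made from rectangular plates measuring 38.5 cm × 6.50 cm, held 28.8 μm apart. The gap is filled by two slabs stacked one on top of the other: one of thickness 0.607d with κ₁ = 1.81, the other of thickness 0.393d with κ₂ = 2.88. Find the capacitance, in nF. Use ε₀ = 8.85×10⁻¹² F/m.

A = 38.5 × 6.50 cm² = 2.50×10⁻² m².
Stacked slabs ⇒ two capacitors in series, each with the full plate area.
C₁ = κ₁ε₀A/d₁ = 1.81 × 8.85×10⁻¹² × 2.50×10⁻² / 1.75×10⁻⁵ = 2.29×10⁻⁸ F.
C₂ = κ₂ε₀A/d₂ = 2.88 × 8.85×10⁻¹² × 2.50×10⁻² / 1.13×10⁻⁵ = 5.64×10⁻⁸ F.
C = (1/C₁ + 1/C₂)⁻¹ = 1.63×10⁻⁸ F.

C ≈ 16.3 nF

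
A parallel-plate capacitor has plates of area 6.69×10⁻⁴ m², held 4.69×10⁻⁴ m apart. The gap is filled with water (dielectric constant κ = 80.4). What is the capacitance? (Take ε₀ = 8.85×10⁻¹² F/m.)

C = κε₀A/d = 80.4 × 8.85×10⁻¹² × 6.69×10⁻⁴ / 4.69×10⁻⁴ = 1.01×10⁻⁹ F.

C ≈ 1.01 nF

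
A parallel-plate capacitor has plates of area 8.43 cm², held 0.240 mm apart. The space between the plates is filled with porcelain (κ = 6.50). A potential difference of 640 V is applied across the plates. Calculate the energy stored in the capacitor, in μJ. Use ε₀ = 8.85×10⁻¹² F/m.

A = 8.43 cm² = 8.43×10⁻⁴ m².
C = κε₀A/d = 6.50 × 8.85×10⁻¹² × 8.43×10⁻⁴ / 2.40×10⁻⁴ = 2.02×10⁻¹⁰ F.
U = ½CV² = ½ × 2.02×10⁻¹⁰ × (640)² = 4.14×10⁻⁵ J.

41.4 μJ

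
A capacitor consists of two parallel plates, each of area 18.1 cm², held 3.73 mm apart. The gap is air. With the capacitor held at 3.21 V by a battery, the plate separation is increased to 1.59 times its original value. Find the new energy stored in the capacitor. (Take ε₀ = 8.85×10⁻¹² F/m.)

A = 18.1 cm² = 1.81×10⁻³ m².
Initially C₁ = ε₀A/d = 8.85×10⁻¹² × 1.81×10⁻³ / 3.73×10⁻³ = 4.29×10⁻¹² F.
U₁ = 2.21×10⁻¹¹ J.
Battery connected ⇒ V is held fixed. C₂ = 0.629 C₁ and U = ½CV², so U₂/U₁ = C₂/C₁ = 0.629.
U₂ = 0.629 × 2.21×10⁻¹¹ = 1.39×10⁻¹¹ J.

13.9 pJ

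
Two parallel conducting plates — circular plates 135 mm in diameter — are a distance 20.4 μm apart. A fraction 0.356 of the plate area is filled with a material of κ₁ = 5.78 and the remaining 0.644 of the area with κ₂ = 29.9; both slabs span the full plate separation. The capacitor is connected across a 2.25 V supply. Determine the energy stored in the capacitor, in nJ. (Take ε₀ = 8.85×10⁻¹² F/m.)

A = π(135/2 mm)² = 1.43×10⁻² m².
Side-by-side slabs ⇒ two capacitors in parallel, each spanning the full gap.
C₁ = κ₁ε₀A₁/d = 5.78 × 8.85×10⁻¹² × 5.10×10⁻³ / 2.04×10⁻⁵ = 1.28×10⁻⁸ F.
C₂ = κ₂ε₀A₂/d = 29.9 × 8.85×10⁻¹² × 9.22×10⁻³ / 2.04×10⁻⁵ = 1.20×10⁻⁷ F.
C = C₁ + C₂ = 1.32×10⁻⁷ F.
U = ½CV² = ½ × 1.32×10⁻⁷ × (2.25)² = 3.35×10⁻⁷ J.

335 nJ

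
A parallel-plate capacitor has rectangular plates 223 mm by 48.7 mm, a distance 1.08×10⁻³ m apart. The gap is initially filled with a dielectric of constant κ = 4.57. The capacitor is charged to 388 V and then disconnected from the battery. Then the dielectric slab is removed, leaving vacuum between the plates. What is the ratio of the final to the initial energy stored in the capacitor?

4.57

Isolated ⇒ Q is held fixed.
C₂ = 0.219 C₁ and U = Q²/(2C), so U₂/U₁ = C₁/C₂ = 4.57.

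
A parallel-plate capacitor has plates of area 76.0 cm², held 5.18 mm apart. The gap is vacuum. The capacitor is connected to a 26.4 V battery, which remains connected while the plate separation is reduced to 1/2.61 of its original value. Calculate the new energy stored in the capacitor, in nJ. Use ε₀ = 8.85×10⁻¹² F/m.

A = 76.0 cm² = 7.60×10⁻³ m².
Initially C₁ = ε₀A/d = 8.85×10⁻¹² × 7.60×10⁻³ / 5.18×10⁻³ = 1.30×10⁻¹¹ F.
U₁ = 4.52×10⁻⁹ J.
Battery connected ⇒ V is held fixed. C₂ = 2.61 C₁ and U = ½CV², so U₂/U₁ = C₂/C₁ = 2.61.
U₂ = 2.61 × 4.52×10⁻⁹ = 1.18×10⁻⁸ J.

U ≈ 11.8 nJ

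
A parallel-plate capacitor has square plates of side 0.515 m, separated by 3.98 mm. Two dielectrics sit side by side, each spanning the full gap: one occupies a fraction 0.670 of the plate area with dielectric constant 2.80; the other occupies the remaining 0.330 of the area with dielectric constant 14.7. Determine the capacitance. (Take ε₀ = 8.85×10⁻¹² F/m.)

3.97 nF

A = (0.515 m)² = 0.265 m².
Side-by-side slabs ⇒ two capacitors in parallel, each spanning the full gap.
C₁ = κ₁ε₀A₁/d = 2.80 × 8.85×10⁻¹² × 0.178 / 3.98×10⁻³ = 1.11×10⁻⁹ F.
C₂ = κ₂ε₀A₂/d = 14.7 × 8.85×10⁻¹² × 8.75×10⁻² / 3.98×10⁻³ = 2.86×10⁻⁹ F.
C = C₁ + C₂ = 3.97×10⁻⁹ F.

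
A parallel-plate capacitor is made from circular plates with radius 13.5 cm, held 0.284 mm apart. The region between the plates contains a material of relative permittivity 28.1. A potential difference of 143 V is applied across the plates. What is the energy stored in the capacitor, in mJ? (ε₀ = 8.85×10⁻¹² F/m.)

A = π(13.5 cm)² = 5.73×10⁻² m².
C = κε₀A/d = 28.1 × 8.85×10⁻¹² × 5.73×10⁻² / 2.84×10⁻⁴ = 5.01×10⁻⁸ F.
U = ½CV² = ½ × 5.01×10⁻⁸ × (143)² = 5.13×10⁻⁴ J.

0.513 mJ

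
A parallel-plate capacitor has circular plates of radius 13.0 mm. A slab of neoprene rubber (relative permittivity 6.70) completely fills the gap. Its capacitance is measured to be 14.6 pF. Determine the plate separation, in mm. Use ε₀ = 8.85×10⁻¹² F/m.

A = π(13.0 mm)² = 5.31×10⁻⁴ m².
d = κε₀A/C = 6.70 × 8.85×10⁻¹² × 5.31×10⁻⁴ / 1.46×10⁻¹¹ = 2.16×10⁻³ m.

d ≈ 2.16 mm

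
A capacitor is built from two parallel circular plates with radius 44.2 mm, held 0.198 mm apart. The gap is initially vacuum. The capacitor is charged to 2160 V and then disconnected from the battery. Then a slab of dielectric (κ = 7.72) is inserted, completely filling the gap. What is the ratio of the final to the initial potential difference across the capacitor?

Isolated ⇒ Q is held fixed.
C₂ = 7.72 C₁ and V = Q/C, so V₂/V₁ = C₁/C₂ = 0.130.

0.130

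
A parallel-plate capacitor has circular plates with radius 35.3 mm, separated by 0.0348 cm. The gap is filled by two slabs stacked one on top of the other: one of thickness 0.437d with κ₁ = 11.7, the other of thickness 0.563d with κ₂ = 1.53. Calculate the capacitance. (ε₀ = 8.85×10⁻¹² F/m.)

246 pF

A = π(35.3 mm)² = 3.91×10⁻³ m².
Stacked slabs ⇒ two capacitors in series, each with the full plate area.
C₁ = κ₁ε₀A/d₁ = 11.7 × 8.85×10⁻¹² × 3.91×10⁻³ / 1.52×10⁻⁴ = 2.67×10⁻⁹ F.
C₂ = κ₂ε₀A/d₂ = 1.53 × 8.85×10⁻¹² × 3.91×10⁻³ / 1.96×10⁻⁴ = 2.71×10⁻¹⁰ F.
C = (1/C₁ + 1/C₂)⁻¹ = 2.46×10⁻¹⁰ F.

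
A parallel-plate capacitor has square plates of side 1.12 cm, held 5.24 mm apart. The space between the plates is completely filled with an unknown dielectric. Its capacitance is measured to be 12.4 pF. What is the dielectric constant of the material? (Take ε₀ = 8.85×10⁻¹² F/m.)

A = (1.12 cm)² = 1.25×10⁻⁴ m².
κ = Cd/(ε₀A) = 1.24×10⁻¹¹ × 5.24×10⁻³ / (8.85×10⁻¹² × 1.25×10⁻⁴) = 58.5.

58.5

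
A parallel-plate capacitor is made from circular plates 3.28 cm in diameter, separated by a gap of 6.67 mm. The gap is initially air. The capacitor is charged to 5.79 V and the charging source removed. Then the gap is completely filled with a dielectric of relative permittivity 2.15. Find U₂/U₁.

Isolated ⇒ Q is held fixed.
C₂ = 2.15 C₁ and U = Q²/(2C), so U₂/U₁ = C₁/C₂ = 0.465.

0.465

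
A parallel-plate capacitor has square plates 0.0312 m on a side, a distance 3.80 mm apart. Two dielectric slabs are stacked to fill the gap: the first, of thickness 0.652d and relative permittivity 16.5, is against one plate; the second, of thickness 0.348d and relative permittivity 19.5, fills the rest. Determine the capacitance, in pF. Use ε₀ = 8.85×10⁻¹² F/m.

C ≈ 39.5 pF

A = (0.0312 m)² = 9.73×10⁻⁴ m².
Stacked slabs ⇒ two capacitors in series, each with the full plate area.
C₁ = κ₁ε₀A/d₁ = 16.5 × 8.85×10⁻¹² × 9.73×10⁻⁴ / 2.48×10⁻³ = 5.74×10⁻¹¹ F.
C₂ = κ₂ε₀A/d₂ = 19.5 × 8.85×10⁻¹² × 9.73×10⁻⁴ / 1.32×10⁻³ = 1.27×10⁻¹⁰ F.
C = (1/C₁ + 1/C₂)⁻¹ = 3.95×10⁻¹¹ F.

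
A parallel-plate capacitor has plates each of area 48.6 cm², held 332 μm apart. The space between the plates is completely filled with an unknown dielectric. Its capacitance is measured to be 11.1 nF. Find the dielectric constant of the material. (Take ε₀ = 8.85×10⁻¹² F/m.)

A = 48.6 cm² = 4.86×10⁻³ m².
κ = Cd/(ε₀A) = 1.11×10⁻⁸ × 3.32×10⁻⁴ / (8.85×10⁻¹² × 4.86×10⁻³) = 85.7.

85.7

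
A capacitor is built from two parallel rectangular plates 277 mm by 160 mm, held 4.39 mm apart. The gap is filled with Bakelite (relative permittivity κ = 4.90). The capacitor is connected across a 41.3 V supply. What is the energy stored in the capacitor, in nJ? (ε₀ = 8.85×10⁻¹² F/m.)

A = 277 × 160 mm² = 4.43×10⁻² m².
C = κε₀A/d = 4.90 × 8.85×10⁻¹² × 4.43×10⁻² / 4.39×10⁻³ = 4.38×10⁻¹⁰ F.
U = ½CV² = ½ × 4.38×10⁻¹⁰ × (41.3)² = 3.73×10⁻⁷ J.

U ≈ 373 nJ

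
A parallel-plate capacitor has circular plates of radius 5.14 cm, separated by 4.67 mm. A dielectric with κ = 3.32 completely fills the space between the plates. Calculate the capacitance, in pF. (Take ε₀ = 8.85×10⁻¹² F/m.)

52.2 pF

A = π(5.14 cm)² = 8.30×10⁻³ m².
C = κε₀A/d = 3.32 × 8.85×10⁻¹² × 8.30×10⁻³ / 4.67×10⁻³ = 5.22×10⁻¹¹ F.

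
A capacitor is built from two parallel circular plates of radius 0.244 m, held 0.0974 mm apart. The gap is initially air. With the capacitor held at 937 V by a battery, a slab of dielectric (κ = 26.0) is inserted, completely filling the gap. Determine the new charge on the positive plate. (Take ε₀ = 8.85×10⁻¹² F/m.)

A = π(0.244 m)² = 0.187 m².
Initially C₁ = ε₀A/d = 8.85×10⁻¹² × 0.187 / 9.74×10⁻⁵ = 1.70×10⁻⁸ F.
Q₁ = 1.59×10⁻⁵ C.
Battery connected ⇒ V is held fixed. C₂ = 26.0 C₁ and Q = CV, so Q₂/Q₁ = C₂/C₁ = 26.0.
Q₂ = 26.0 × 1.59×10⁻⁵ = 4.14×10⁻⁴ C.

Q ≈ 414 μC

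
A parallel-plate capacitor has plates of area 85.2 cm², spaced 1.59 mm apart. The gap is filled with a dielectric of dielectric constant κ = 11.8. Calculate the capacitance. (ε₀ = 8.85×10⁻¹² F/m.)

A = 85.2 cm² = 8.52×10⁻³ m².
C = κε₀A/d = 11.8 × 8.85×10⁻¹² × 8.52×10⁻³ / 1.59×10⁻³ = 5.60×10⁻¹⁰ F.

0.560 nF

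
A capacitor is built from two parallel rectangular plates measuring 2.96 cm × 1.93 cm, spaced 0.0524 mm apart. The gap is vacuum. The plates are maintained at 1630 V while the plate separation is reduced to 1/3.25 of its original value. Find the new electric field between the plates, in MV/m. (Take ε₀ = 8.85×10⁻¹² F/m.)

101 MV/m

A = 2.96 × 1.93 cm² = 5.71×10⁻⁴ m².
Initially C₁ = ε₀A/d = 8.85×10⁻¹² × 5.71×10⁻⁴ / 5.24×10⁻⁵ = 9.65×10⁻¹¹ F.
E₁ = 3.11×10⁷ V/m.
Battery connected ⇒ V is held fixed. E = V/d, so E₂/E₁ = d₁/d₂ = 3.25.
E₂ = 3.25 × 3.11×10⁷ = 1.01×10⁸ V/m.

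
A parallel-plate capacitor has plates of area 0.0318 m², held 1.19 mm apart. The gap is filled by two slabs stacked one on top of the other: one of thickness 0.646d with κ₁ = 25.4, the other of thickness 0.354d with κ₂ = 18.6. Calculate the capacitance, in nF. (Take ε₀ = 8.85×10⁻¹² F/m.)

5.32 nF

Stacked slabs ⇒ two capacitors in series, each with the full plate area.
C₁ = κ₁ε₀A/d₁ = 25.4 × 8.85×10⁻¹² × 3.18×10⁻² / 7.69×10⁻⁴ = 9.30×10⁻⁹ F.
C₂ = κ₂ε₀A/d₂ = 18.6 × 8.85×10⁻¹² × 3.18×10⁻² / 4.21×10⁻⁴ = 1.24×10⁻⁸ F.
C = (1/C₁ + 1/C₂)⁻¹ = 5.32×10⁻⁹ F.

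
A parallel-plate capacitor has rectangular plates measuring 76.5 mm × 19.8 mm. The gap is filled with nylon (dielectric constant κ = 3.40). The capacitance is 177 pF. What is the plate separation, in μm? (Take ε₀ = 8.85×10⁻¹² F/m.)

d ≈ 257 μm

A = 76.5 × 19.8 mm² = 1.51×10⁻³ m².
d = κε₀A/C = 3.40 × 8.85×10⁻¹² × 1.51×10⁻³ / 1.77×10⁻¹⁰ = 2.57×10⁻⁴ m.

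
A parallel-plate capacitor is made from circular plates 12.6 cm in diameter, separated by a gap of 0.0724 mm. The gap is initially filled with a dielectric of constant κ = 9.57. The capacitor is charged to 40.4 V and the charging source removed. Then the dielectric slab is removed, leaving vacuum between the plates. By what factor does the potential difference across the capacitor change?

Isolated ⇒ Q is held fixed.
C₂ = 0.104 C₁ and V = Q/C, so V₂/V₁ = C₁/C₂ = 9.57.

9.57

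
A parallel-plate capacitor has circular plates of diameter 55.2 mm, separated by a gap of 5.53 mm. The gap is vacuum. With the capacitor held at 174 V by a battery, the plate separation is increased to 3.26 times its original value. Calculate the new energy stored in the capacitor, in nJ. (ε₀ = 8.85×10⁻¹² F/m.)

A = π(55.2/2 mm)² = 2.39×10⁻³ m².
Initially C₁ = ε₀A/d = 8.85×10⁻¹² × 2.39×10⁻³ / 5.53×10⁻³ = 3.83×10⁻¹² F.
U₁ = 5.80×10⁻⁸ J.
Battery connected ⇒ V is held fixed. C₂ = 0.307 C₁ and U = ½CV², so U₂/U₁ = C₂/C₁ = 0.307.
U₂ = 0.307 × 5.80×10⁻⁸ = 1.78×10⁻⁸ J.

U ≈ 17.8 nJ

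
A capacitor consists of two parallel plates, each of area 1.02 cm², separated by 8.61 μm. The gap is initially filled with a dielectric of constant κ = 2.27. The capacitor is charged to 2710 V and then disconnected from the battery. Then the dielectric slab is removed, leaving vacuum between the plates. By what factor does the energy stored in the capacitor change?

U₂/U₁ ≈ 2.27

Isolated ⇒ Q is held fixed.
C₂ = 0.441 C₁ and U = Q²/(2C), so U₂/U₁ = C₁/C₂ = 2.27.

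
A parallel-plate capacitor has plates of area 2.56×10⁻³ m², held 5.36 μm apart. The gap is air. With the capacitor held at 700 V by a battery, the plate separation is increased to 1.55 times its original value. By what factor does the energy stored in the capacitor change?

U₂/U₁ ≈ 0.645

Battery connected ⇒ V is held fixed.
C₂ = 0.645 C₁ and U = ½CV², so U₂/U₁ = C₂/C₁ = 0.645.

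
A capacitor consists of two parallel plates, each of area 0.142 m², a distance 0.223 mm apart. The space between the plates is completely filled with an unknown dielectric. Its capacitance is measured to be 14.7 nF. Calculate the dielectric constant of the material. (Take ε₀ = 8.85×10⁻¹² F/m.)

κ ≈ 2.61

κ = Cd/(ε₀A) = 1.47×10⁻⁸ × 2.23×10⁻⁴ / (8.85×10⁻¹² × 0.142) = 2.61.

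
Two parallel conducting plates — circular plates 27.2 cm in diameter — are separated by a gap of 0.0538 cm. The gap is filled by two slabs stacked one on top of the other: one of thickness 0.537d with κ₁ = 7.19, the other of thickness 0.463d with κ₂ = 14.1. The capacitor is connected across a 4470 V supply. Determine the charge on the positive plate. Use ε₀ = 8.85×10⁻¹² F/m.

A = π(27.2/2 cm)² = 5.81×10⁻² m².
Stacked slabs ⇒ two capacitors in series, each with the full plate area.
C₁ = κ₁ε₀A/d₁ = 7.19 × 8.85×10⁻¹² × 5.81×10⁻² / 2.89×10⁻⁴ = 1.28×10⁻⁸ F.
C₂ = κ₂ε₀A/d₂ = 14.1 × 8.85×10⁻¹² × 5.81×10⁻² / 2.49×10⁻⁴ = 2.91×10⁻⁸ F.
C = (1/C₁ + 1/C₂)⁻¹ = 8.89×10⁻⁹ F.
Q = CV = 8.89×10⁻⁹ × 4470 = 3.97×10⁻⁵ C.

Q ≈ 39.7 μC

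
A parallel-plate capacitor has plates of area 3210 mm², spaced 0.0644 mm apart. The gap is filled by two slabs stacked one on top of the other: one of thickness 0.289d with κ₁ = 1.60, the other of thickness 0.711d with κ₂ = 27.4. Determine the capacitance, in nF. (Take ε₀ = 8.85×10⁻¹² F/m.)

A = 3210 mm² = 3.21×10⁻³ m².
Stacked slabs ⇒ two capacitors in series, each with the full plate area.
C₁ = κ₁ε₀A/d₁ = 1.60 × 8.85×10⁻¹² × 3.21×10⁻³ / 1.86×10⁻⁵ = 2.44×10⁻⁹ F.
C₂ = κ₂ε₀A/d₂ = 27.4 × 8.85×10⁻¹² × 3.21×10⁻³ / 4.58×10⁻⁵ = 1.70×10⁻⁸ F.
C = (1/C₁ + 1/C₂)⁻¹ = 2.14×10⁻⁹ F.

2.14 nF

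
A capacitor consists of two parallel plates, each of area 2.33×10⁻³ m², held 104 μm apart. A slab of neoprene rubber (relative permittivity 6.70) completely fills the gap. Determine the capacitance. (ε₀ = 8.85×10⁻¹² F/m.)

C ≈ 1.33 nF

C = κε₀A/d = 6.70 × 8.85×10⁻¹² × 2.33×10⁻³ / 1.04×10⁻⁴ = 1.33×10⁻⁹ F.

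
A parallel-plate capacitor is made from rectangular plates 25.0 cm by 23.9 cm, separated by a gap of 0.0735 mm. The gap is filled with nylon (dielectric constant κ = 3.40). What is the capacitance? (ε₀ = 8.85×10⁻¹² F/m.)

A = 25.0 × 23.9 cm² = 5.98×10⁻² m².
C = κε₀A/d = 3.40 × 8.85×10⁻¹² × 5.98×10⁻² / 7.35×10⁻⁵ = 2.45×10⁻⁸ F.

24.5 nF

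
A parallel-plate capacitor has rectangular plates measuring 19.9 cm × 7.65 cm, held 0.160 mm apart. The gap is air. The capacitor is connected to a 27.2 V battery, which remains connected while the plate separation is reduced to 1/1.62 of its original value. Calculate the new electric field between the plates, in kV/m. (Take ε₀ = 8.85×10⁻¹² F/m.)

E ≈ 275 kV/m

A = 19.9 × 7.65 cm² = 1.52×10⁻² m².
Initially C₁ = ε₀A/d = 8.85×10⁻¹² × 1.52×10⁻² / 1.60×10⁻⁴ = 8.42×10⁻¹⁰ F.
E₁ = 1.70×10⁵ V/m.
Battery connected ⇒ V is held fixed. E = V/d, so E₂/E₁ = d₁/d₂ = 1.62.
E₂ = 1.62 × 1.70×10⁵ = 2.75×10⁵ V/m.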